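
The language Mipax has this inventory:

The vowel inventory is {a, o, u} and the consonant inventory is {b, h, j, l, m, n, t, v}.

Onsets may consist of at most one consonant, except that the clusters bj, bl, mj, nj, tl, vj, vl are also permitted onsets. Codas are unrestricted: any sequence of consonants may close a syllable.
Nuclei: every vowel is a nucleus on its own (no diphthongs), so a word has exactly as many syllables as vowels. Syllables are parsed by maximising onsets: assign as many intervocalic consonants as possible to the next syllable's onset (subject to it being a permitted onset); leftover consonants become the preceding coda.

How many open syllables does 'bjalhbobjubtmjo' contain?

2

The vowels are a, o, u, o — 4 nuclei, so 4 syllables.
V1 /a/ – V2 /o/: /lhb/ — longest licit onset from the right is /b/, leaving /lh/ as coda.
V2 /o/ – V3 /u/: cluster /bj/ — /bj/ is itself a permitted onset, so the whole cluster goes right; preceding coda = ∅.
V3 /u/ – V4 /o/: cluster /btmj/ — the longest permitted-onset suffix is /mj/; onset = /mj/, preceding coda = /bt/.
Putting it together: bjalh.bo.bjubt.mjo.
Classifying each syllable: /bjalh/ (closed), /bo/ (open), /bjubt/ (closed), /mjo/ (open).
Open syllables: 2.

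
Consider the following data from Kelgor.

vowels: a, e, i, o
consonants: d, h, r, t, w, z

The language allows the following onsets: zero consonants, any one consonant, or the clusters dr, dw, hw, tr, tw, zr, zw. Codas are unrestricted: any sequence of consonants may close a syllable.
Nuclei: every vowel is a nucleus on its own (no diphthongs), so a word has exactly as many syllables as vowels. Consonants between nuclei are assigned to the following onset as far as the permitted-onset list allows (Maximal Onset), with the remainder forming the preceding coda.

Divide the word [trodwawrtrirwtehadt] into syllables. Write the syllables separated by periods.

Vowels present: o, a, i, e, a; each is a nucleus, giving 5 syllables.
/o…a/ gap (V1→V2): /dw/ is a licit onset in full, so it all attaches to the next syllable.
/a…i/ gap (V2→V3): /wrtr/ splits as /wr/ + /tr/ (/tr/ is the longest suffix that is a licit onset).
/i…e/ gap (V3→V4): /rwt/ — longest licit onset from the right is /t/, leaving /rw/ as coda.
/e…a/ gap (V4→V5): just /h/ — single C goes to the following onset.

tro.dwawr.trirw.te.hadt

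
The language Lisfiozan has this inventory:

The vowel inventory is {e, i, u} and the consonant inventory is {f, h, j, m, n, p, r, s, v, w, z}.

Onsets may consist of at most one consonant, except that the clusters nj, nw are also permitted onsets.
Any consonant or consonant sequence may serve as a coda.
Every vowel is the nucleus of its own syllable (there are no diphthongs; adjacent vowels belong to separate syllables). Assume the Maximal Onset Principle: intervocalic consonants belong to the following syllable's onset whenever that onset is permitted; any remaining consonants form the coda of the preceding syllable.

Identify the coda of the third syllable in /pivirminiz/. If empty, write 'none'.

none

Nuclei (vowels): i, i, i, i → 4 syllables.
/i…i/ gap (V1→V2): just /v/ — single C goes to the following onset.
/i…i/ gap (V2→V3): /rm/ splits as /r/ + /m/ (/m/ is the longest suffix that is a licit onset).
/i…i/ gap (V3→V4): /n/ → onset of the next syllable (single consonants are always licit onsets).
So the parse is pi.vir.mi.niz.
Syllable 3 is /mi/: onset /m/, nucleus /i/, coda ∅.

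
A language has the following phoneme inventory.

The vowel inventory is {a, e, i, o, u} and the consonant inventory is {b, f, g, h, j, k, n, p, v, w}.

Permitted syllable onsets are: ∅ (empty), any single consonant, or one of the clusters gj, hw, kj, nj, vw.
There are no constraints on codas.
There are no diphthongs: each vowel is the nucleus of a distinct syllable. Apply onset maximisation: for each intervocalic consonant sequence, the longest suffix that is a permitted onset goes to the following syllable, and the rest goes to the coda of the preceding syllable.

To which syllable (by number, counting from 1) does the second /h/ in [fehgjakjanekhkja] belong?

Vowels present: e, a, a, e, a; each is a nucleus, giving 5 syllables.
Between /e/ (V1) and /a/ (V2): /hgj/; trying suffixes from longest down, /gj/ is the first permitted one, so coda /h/ | onset /gj/.
Between /a/ (V2) and /a/ (V3): /kj/ is a licit onset in full, so it all attaches to the next syllable.
Between /a/ (V3) and /e/ (V4): /n/ is a single consonant, so it becomes the next onset.
Between /e/ (V4) and /a/ (V5): /khkj/ splits as /kh/ + /kj/ (/kj/ is the longest suffix that is a licit onset).
Syllabification: feh.gja.kja.nekh.kja.
The second /h/ is in the coda of syllable 4 (/nekh/).

4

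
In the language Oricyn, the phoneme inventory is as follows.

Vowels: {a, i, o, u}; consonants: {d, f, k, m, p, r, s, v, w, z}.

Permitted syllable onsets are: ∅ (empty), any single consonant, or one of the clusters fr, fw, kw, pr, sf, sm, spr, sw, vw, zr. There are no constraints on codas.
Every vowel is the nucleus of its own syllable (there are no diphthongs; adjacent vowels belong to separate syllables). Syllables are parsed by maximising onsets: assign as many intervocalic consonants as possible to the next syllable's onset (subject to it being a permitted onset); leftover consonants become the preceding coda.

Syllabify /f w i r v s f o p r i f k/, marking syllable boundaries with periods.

The vowels are i, o, i — 3 nuclei, so 3 syllables.
Between /i/ (V1) and /o/ (V2): /rvsf/ — longest licit onset from the right is /sf/, leaving /rv/ as coda.
Between /o/ (V2) and /i/ (V3): cluster /pr/ — /pr/ is itself a permitted onset, so the whole cluster goes right; preceding coda = ∅.

fwirv.sfo.prifk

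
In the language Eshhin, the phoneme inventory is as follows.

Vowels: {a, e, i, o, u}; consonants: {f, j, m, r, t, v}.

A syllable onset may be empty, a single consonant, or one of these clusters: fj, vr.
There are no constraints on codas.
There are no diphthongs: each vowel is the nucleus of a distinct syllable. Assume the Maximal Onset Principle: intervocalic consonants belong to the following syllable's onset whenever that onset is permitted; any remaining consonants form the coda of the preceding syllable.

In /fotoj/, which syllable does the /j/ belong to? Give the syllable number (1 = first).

2

The vowels are o, o — 2 nuclei, so 2 syllables.
σ1/σ2 boundary: just /t/ — single C goes to the following onset.
Putting it together: fo.toj.
The /j/ is in the coda of syllable 2 (/toj/).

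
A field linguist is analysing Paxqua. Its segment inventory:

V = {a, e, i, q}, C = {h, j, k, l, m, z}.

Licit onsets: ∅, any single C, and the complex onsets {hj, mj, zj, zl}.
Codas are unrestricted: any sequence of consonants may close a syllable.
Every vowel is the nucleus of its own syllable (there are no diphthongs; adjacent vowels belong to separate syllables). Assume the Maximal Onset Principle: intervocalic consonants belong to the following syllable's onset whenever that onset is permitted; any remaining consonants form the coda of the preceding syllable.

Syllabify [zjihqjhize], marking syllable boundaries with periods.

zji.hqj.hi.ze

Nuclei (vowels): i, q, i, e → 4 syllables.
σ1/σ2 boundary: just /h/ — single C goes to the following onset.
σ2/σ3 boundary: /jh/ — longest licit onset from the right is /h/, leaving /j/ as coda.
σ3/σ4 boundary: just /z/ — single C goes to the following onset.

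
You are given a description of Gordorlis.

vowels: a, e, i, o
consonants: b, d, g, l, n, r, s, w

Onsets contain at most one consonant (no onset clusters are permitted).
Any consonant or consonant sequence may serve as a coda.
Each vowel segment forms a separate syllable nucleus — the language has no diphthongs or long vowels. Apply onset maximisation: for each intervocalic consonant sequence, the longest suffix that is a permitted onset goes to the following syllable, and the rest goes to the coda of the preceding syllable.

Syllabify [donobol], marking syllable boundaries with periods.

The vowels are o, o, o — 3 nuclei, so 3 syllables.
V1 /o/ – V2 /o/: /n/ is a single consonant, so it becomes the next onset.
V2 /o/ – V3 /o/: /b/ is a single consonant, so it becomes the next onset.

do.no.bol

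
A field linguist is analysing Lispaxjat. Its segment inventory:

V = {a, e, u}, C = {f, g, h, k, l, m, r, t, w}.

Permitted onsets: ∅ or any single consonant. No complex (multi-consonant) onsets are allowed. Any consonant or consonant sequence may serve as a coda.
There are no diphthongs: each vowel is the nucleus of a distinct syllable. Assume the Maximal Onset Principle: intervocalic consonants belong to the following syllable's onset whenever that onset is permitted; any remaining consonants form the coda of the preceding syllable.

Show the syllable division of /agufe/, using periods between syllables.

a.gu.fe

Vowels present: a, u, e; each is a nucleus, giving 3 syllables.
σ1/σ2 boundary: just /g/ — single C goes to the following onset.
σ2/σ3 boundary: /f/ → onset of the next syllable (single consonants are always licit onsets).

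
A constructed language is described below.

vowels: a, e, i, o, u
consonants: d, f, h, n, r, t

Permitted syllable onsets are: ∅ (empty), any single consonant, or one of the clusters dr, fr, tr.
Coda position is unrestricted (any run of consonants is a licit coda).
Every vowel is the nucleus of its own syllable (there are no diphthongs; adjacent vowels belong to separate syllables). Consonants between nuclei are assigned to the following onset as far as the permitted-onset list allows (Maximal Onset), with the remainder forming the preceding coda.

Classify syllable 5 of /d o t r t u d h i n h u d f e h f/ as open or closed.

The vowels are o, u, i, u, e — 5 nuclei, so 5 syllables.
/o…u/ gap (V1→V2): cluster /trt/ — the longest permitted-onset suffix is /t/; onset = /t/, preceding coda = /tr/.
/u…i/ gap (V2→V3): /dh/ — longest licit onset from the right is /h/, leaving /d/ as coda.
/i…u/ gap (V3→V4): /nh/; trying suffixes from longest down, /h/ is the first permitted one, so coda /n/ | onset /h/.
/u…e/ gap (V4→V5): /df/ splits as /d/ + /f/ (/f/ is the longest suffix that is a licit onset).
Result: dotr.tud.hin.hud.fehf.
Syllable 5 is /fehf/ with coda /hf/, so it is closed.

closed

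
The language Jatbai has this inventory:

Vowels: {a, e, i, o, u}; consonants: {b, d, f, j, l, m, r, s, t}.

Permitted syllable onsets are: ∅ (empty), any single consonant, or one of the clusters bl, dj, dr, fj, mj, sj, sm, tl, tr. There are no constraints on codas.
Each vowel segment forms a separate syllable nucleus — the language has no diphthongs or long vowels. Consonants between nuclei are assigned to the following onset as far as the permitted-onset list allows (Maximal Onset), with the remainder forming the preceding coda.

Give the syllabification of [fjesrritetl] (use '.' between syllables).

Nuclei (vowels): e, i, e → 3 syllables.
σ1/σ2 boundary: /srr/ — longest licit onset from the right is /r/, leaving /sr/ as coda.
σ2/σ3 boundary: just /t/ — single C goes to the following onset.

fjesr.ri.tetl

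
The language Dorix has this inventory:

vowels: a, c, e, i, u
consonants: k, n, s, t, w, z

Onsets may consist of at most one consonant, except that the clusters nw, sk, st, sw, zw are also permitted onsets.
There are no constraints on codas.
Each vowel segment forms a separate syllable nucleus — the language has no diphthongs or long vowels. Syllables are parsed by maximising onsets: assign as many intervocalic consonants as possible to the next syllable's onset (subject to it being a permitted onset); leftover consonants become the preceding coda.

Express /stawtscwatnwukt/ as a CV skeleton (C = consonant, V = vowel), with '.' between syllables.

CCVCC.CV.CVC.CCVCC

The vowels are a, c, a, u — 4 nuclei, so 4 syllables.
V1 /a/ – V2 /c/: /wts/; trying suffixes from longest down, /s/ is the first permitted one, so coda /wt/ | onset /s/.
V2 /c/ – V3 /a/: just /w/ — single C goes to the following onset.
V3 /a/ – V4 /u/: /tnw/; trying suffixes from longest down, /nw/ is the first permitted one, so coda /t/ | onset /nw/.
Syllabification: stawt.sc.wat.nwukt.
Mapping each syllable to C/V: /stawt/ → CCVCC, /sc/ → CV, /wat/ → CVC, /nwukt/ → CCVCC.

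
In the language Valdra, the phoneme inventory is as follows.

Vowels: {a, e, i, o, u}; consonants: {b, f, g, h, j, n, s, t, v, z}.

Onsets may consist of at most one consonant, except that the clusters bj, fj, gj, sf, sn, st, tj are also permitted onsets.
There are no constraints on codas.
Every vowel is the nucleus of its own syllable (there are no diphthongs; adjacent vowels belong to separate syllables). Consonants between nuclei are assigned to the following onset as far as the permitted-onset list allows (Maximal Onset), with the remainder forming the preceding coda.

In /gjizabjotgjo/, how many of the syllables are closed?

Vowels present: i, a, o, o; each is a nucleus, giving 4 syllables.
V1 /i/ – V2 /a/: /z/ is a single consonant, so it becomes the next onset.
V2 /a/ – V3 /o/: cluster /bj/ — /bj/ is itself a permitted onset, so the whole cluster goes right; preceding coda = ∅.
V3 /o/ – V4 /o/: /tgj/ splits as /t/ + /gj/ (/gj/ is the longest suffix that is a licit onset).
So the parse is gji.za.bjot.gjo.
Classifying each syllable: /gji/ (open), /za/ (open), /bjot/ (closed), /gjo/ (open).
Closed syllables: 1.

1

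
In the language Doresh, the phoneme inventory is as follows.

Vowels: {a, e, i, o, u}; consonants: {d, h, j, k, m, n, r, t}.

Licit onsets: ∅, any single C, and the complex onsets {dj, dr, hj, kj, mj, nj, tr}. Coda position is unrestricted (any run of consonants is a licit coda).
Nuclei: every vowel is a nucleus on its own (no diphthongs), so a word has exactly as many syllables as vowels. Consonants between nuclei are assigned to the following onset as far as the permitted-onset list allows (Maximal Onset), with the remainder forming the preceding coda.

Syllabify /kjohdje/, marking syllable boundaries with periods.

The vowels are o, e — 2 nuclei, so 2 syllables.
V1 /o/ – V2 /e/: cluster /hdj/ — the longest permitted-onset suffix is /dj/; onset = /dj/, preceding coda = /h/.

kjoh.dje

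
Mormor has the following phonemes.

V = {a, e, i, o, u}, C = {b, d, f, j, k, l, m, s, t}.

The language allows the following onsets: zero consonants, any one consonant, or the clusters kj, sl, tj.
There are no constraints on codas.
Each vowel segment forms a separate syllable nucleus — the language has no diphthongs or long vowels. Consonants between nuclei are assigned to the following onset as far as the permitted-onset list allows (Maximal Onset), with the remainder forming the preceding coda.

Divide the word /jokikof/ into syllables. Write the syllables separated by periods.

jo.ki.kof

Nuclei (vowels): o, i, o → 3 syllables.
Between /o/ (V1) and /i/ (V2): /k/ → onset of the next syllable (single consonants are always licit onsets).
Between /i/ (V2) and /o/ (V3): /k/ is a single consonant, so it becomes the next onset.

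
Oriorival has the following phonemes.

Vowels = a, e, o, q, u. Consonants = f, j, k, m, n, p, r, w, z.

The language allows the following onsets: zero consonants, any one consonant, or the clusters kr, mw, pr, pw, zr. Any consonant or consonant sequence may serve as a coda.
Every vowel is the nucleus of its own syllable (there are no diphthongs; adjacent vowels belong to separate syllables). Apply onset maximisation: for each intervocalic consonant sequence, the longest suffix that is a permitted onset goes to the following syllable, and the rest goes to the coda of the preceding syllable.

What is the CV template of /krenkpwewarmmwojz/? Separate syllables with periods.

Nuclei (vowels): e, e, a, o → 4 syllables.
V1 /e/ – V2 /e/: cluster /nkpw/ — the longest permitted-onset suffix is /pw/; onset = /pw/, preceding coda = /nk/.
V2 /e/ – V3 /a/: just /w/ — single C goes to the following onset.
V3 /a/ – V4 /o/: cluster /rmmw/ — the longest permitted-onset suffix is /mw/; onset = /mw/, preceding coda = /rm/.
So the parse is krenk.pwe.warm.mwojz.
Mapping each syllable to C/V: /krenk/ → CCVCC, /pwe/ → CCV, /warm/ → CVCC, /mwojz/ → CCVCC.

CCVCC.CCV.CVCC.CCVCC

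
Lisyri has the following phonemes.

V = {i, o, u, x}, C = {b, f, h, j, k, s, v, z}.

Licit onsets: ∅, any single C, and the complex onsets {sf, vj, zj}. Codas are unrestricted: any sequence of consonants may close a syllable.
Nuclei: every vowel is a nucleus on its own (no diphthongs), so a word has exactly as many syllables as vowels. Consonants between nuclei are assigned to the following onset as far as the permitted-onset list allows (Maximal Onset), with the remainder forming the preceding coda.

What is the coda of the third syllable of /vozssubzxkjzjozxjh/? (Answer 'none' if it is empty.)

Vowels present: o, u, x, o, x; each is a nucleus, giving 5 syllables.
V1 /o/ – V2 /u/: /zss/; trying suffixes from longest down, /s/ is the first permitted one, so coda /zs/ | onset /s/.
V2 /u/ – V3 /x/: /bz/ splits as /b/ + /z/ (/z/ is the longest suffix that is a licit onset).
V3 /x/ – V4 /o/: /kjzj/; trying suffixes from longest down, /zj/ is the first permitted one, so coda /kj/ | onset /zj/.
V4 /o/ – V5 /x/: just /z/ — single C goes to the following onset.
So the parse is vozs.sub.zxkj.zjo.zxjh.
Syllable 3 is /zxkj/: onset /z/, nucleus /x/, coda /kj/.

kj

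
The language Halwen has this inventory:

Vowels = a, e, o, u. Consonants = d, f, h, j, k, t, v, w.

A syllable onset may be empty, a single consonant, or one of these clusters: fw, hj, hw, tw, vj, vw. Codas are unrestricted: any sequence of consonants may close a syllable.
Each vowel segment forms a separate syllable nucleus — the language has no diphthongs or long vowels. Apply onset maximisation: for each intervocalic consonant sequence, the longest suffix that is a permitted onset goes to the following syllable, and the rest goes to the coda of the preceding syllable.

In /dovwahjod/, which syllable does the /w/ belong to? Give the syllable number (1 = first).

2

Nuclei (vowels): o, a, o → 3 syllables.
/o…a/ gap (V1→V2): /vw/ — entire cluster is a permitted onset → onset /vw/, coda ∅.
/a…o/ gap (V2→V3): /hj/ — entire cluster is a permitted onset → onset /hj/, coda ∅.
Syllabification: do.vwa.hjod.
The /w/ is in the onset of syllable 2 (/vwa/).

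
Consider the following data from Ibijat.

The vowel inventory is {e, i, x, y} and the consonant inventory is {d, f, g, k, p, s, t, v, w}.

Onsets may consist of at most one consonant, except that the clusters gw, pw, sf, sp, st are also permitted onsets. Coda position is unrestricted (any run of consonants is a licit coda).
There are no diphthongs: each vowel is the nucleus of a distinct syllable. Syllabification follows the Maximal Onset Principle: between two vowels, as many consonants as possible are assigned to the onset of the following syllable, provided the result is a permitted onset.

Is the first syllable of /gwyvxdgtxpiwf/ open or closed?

Nuclei (vowels): y, x, x, i → 4 syllables.
σ1/σ2 boundary: just /v/ — single C goes to the following onset.
σ2/σ3 boundary: /dgt/ — longest licit onset from the right is /t/, leaving /dg/ as coda.
σ3/σ4 boundary: just /p/ — single C goes to the following onset.
Result: gwy.vxdg.tx.piwf.
Syllable 1 is /gwy/; it ends in its nucleus with no coda, so it is open.

open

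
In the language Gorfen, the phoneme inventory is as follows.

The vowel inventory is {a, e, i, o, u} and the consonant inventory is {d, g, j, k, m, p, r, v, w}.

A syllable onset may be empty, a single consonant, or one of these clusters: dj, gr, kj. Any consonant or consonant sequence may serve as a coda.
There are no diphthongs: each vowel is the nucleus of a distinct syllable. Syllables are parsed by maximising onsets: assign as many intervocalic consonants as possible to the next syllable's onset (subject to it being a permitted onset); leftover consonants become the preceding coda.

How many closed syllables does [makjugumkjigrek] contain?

Vowels present: a, u, u, i, e; each is a nucleus, giving 5 syllables.
V1 /a/ – V2 /u/: /kj/ is a licit onset in full, so it all attaches to the next syllable.
V2 /u/ – V3 /u/: /g/ → onset of the next syllable (single consonants are always licit onsets).
V3 /u/ – V4 /i/: /mkj/; trying suffixes from longest down, /kj/ is the first permitted one, so coda /m/ | onset /kj/.
V4 /i/ – V5 /e/: /gr/ is a licit onset in full, so it all attaches to the next syllable.
Putting it together: ma.kju.gum.kji.grek.
Classifying each syllable: /ma/ (open), /kju/ (open), /gum/ (closed), /kji/ (open), /grek/ (closed).
Closed syllables: 2.

2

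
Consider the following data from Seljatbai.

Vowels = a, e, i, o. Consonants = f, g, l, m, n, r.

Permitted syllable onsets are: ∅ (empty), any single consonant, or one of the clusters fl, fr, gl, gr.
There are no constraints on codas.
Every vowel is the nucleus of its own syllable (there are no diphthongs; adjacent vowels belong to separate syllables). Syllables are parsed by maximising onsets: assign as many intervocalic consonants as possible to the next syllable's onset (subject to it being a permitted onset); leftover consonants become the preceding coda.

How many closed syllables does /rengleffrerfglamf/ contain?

Vowels present: e, e, e, a; each is a nucleus, giving 4 syllables.
V1 /e/ – V2 /e/: /ngl/ splits as /n/ + /gl/ (/gl/ is the longest suffix that is a licit onset).
V2 /e/ – V3 /e/: /ffr/ splits as /f/ + /fr/ (/fr/ is the longest suffix that is a licit onset).
V3 /e/ – V4 /a/: /rfgl/; trying suffixes from longest down, /gl/ is the first permitted one, so coda /rf/ | onset /gl/.
Result: ren.glef.frerf.glamf.
Classifying each syllable: /ren/ (closed), /glef/ (closed), /frerf/ (closed), /glamf/ (closed).
Closed syllables: 4.

4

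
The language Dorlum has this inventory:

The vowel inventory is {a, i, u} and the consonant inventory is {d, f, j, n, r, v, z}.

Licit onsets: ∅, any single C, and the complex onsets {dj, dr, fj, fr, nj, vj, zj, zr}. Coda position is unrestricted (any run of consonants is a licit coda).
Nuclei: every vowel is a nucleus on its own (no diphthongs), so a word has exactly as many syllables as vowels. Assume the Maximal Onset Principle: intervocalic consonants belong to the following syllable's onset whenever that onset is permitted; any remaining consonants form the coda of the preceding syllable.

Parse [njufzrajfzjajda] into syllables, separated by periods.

njuf.zrajf.zjaj.da

Vowels present: u, a, a, a; each is a nucleus, giving 4 syllables.
/u…a/ gap (V1→V2): /fzr/; trying suffixes from longest down, /zr/ is the first permitted one, so coda /f/ | onset /zr/.
/a…a/ gap (V2→V3): /jfzj/ — longest licit onset from the right is /zj/, leaving /jf/ as coda.
/a…a/ gap (V3→V4): /jd/; trying suffixes from longest down, /d/ is the first permitted one, so coda /j/ | onset /d/.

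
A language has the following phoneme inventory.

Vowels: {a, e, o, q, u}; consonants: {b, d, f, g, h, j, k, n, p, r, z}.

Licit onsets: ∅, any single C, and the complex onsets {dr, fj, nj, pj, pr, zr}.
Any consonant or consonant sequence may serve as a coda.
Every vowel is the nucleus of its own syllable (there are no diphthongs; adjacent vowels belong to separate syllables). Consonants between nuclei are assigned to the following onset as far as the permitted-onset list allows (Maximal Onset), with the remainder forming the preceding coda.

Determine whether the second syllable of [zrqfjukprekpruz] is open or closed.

Nuclei (vowels): q, u, e, u → 4 syllables.
σ1/σ2 boundary: /fj/ — entire cluster is a permitted onset → onset /fj/, coda ∅.
σ2/σ3 boundary: /kpr/ — longest licit onset from the right is /pr/, leaving /k/ as coda.
σ3/σ4 boundary: /kpr/ — longest licit onset from the right is /pr/, leaving /k/ as coda.
Syllabification: zrq.fjuk.prek.pruz.
Syllable 2 is /fjuk/ with coda /k/, so it is closed.

closed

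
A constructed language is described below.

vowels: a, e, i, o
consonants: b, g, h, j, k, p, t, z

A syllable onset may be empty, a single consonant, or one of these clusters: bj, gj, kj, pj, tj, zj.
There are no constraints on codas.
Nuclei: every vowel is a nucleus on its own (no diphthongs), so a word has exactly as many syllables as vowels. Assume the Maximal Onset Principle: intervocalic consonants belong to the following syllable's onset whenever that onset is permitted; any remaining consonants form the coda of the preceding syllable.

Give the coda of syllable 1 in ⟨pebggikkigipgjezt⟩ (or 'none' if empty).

bg

Vowels present: e, i, i, i, e; each is a nucleus, giving 5 syllables.
/e…i/ gap (V1→V2): /bgg/ — longest licit onset from the right is /g/, leaving /bg/ as coda.
/i…i/ gap (V2→V3): /kk/ splits as /k/ + /k/ (/k/ is the longest suffix that is a licit onset).
/i…i/ gap (V3→V4): just /g/ — single C goes to the following onset.
/i…e/ gap (V4→V5): /pgj/ splits as /p/ + /gj/ (/gj/ is the longest suffix that is a licit onset).
Result: pebg.gik.ki.gip.gjezt.
Syllable 1 is /pebg/: onset /p/, nucleus /e/, coda /bg/.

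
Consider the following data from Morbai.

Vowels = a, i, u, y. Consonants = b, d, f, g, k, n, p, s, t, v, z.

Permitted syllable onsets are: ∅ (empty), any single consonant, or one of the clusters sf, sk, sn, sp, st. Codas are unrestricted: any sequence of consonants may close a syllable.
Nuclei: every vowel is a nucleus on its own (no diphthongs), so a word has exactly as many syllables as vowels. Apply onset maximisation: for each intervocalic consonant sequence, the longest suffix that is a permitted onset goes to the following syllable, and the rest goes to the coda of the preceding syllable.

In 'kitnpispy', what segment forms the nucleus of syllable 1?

The vowels are i, i, y — 3 nuclei, so 3 syllables.
The first nucleus (vowel 1 from the left) is /i/.

i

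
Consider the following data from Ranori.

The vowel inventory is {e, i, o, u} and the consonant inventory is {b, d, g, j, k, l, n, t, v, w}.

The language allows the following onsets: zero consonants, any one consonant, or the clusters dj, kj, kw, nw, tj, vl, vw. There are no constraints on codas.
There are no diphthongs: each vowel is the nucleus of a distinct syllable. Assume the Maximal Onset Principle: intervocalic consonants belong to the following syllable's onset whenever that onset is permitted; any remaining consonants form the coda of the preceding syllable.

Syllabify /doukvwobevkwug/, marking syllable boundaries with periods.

do.uk.vwo.bev.kwug

The vowels are o, u, o, e, u — 5 nuclei, so 5 syllables.
V1 /o/ – V2 /u/: no consonants, so the boundary falls immediately after /o/.
V2 /u/ – V3 /o/: /kvw/; trying suffixes from longest down, /vw/ is the first permitted one, so coda /k/ | onset /vw/.
V3 /o/ – V4 /e/: /b/ is a single consonant, so it becomes the next onset.
V4 /e/ – V5 /u/: cluster /vkw/ — the longest permitted-onset suffix is /kw/; onset = /kw/, preceding coda = /v/.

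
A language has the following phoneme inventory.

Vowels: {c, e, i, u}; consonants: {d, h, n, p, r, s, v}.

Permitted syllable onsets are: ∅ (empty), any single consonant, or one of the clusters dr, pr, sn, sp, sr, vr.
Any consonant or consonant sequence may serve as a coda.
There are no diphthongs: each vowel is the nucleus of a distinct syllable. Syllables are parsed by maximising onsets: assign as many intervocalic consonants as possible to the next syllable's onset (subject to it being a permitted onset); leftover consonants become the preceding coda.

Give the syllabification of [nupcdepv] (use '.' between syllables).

Vowels present: u, c, e; each is a nucleus, giving 3 syllables.
V1 /u/ – V2 /c/: /p/ is a single consonant, so it becomes the next onset.
V2 /c/ – V3 /e/: just /d/ — single C goes to the following onset.

nu.pc.depv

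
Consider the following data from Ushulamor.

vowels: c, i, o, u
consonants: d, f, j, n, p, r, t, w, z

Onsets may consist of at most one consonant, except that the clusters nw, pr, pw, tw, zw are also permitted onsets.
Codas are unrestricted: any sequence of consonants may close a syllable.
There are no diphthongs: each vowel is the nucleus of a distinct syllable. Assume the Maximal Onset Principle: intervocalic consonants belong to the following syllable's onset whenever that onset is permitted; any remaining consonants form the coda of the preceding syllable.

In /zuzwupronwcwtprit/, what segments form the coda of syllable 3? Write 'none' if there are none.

none

Nuclei (vowels): u, u, o, c, i → 5 syllables.
V1 /u/ – V2 /u/: /zw/ is a licit onset in full, so it all attaches to the next syllable.
V2 /u/ – V3 /o/: cluster /pr/ — /pr/ is itself a permitted onset, so the whole cluster goes right; preceding coda = ∅.
V3 /o/ – V4 /c/: /nw/ — entire cluster is a permitted onset → onset /nw/, coda ∅.
V4 /c/ – V5 /i/: /wtpr/ — longest licit onset from the right is /pr/, leaving /wt/ as coda.
Putting it together: zu.zwu.pro.nwcwt.prit.
Syllable 3 is /pro/: onset /pr/, nucleus /o/, coda ∅.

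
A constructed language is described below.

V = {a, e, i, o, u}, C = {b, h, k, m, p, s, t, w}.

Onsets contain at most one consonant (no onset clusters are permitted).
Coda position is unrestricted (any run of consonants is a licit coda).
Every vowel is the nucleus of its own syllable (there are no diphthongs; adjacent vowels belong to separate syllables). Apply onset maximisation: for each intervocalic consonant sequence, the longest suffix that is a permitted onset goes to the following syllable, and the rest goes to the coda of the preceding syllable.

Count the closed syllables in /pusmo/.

Vowels present: u, o; each is a nucleus, giving 2 syllables.
/u…o/ gap (V1→V2): cluster /sm/ — the longest permitted-onset suffix is /m/; onset = /m/, preceding coda = /s/.
Syllabification: pus.mo.
Classifying each syllable: /pus/ (closed), /mo/ (open).
Closed syllables: 1.

1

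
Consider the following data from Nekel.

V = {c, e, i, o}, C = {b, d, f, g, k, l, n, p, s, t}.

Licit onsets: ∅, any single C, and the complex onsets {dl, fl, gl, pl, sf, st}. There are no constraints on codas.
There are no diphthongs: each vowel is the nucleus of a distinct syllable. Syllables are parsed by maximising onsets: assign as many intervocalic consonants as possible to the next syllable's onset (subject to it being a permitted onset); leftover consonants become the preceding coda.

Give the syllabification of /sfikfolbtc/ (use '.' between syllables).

sfik.folb.tc

Vowels present: i, o, c; each is a nucleus, giving 3 syllables.
V1 /i/ – V2 /o/: /kf/ — longest licit onset from the right is /f/, leaving /k/ as coda.
V2 /o/ – V3 /c/: /lbt/; trying suffixes from longest down, /t/ is the first permitted one, so coda /lb/ | onset /t/.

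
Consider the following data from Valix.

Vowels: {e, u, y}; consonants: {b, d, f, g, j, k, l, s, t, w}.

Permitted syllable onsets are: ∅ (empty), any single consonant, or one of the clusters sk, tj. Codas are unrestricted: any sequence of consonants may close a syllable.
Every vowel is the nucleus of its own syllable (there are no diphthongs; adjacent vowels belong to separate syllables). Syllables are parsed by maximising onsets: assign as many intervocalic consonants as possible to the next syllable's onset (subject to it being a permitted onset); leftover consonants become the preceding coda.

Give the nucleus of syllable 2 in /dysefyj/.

Nuclei (vowels): y, e, y → 3 syllables.
The second nucleus (vowel 2 from the left) is /e/.

e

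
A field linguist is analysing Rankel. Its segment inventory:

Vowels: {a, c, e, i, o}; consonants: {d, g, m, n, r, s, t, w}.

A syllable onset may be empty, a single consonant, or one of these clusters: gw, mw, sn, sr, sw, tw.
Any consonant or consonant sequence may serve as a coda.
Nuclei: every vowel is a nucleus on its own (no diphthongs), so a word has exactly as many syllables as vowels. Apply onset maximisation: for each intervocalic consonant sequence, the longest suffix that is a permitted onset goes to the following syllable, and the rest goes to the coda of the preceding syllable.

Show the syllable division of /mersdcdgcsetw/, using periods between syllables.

mers.dcd.gc.setw

Nuclei (vowels): e, c, c, e → 4 syllables.
Between /e/ (V1) and /c/ (V2): /rsd/ — longest licit onset from the right is /d/, leaving /rs/ as coda.
Between /c/ (V2) and /c/ (V3): cluster /dg/ — the longest permitted-onset suffix is /g/; onset = /g/, preceding coda = /d/.
Between /c/ (V3) and /e/ (V4): just /s/ — single C goes to the following onset.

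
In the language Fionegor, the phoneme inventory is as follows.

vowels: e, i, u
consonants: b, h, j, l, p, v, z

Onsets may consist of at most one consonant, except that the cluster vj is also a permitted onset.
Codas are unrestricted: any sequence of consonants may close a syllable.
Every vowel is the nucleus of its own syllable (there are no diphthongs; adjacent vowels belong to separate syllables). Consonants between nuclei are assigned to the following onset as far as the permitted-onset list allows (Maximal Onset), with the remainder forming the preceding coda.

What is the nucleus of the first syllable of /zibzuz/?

Nuclei (vowels): i, u → 2 syllables.
The first nucleus (vowel 1 from the left) is /i/.

i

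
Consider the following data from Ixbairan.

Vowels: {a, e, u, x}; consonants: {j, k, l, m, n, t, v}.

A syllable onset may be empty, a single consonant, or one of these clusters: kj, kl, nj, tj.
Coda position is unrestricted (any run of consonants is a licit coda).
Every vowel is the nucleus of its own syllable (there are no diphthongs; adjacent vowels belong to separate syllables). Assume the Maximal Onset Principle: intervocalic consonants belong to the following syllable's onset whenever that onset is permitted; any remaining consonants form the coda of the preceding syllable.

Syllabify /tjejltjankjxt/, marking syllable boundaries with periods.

tjejl.tjan.kjxt

The vowels are e, a, x — 3 nuclei, so 3 syllables.
Between /e/ (V1) and /a/ (V2): /jltj/ splits as /jl/ + /tj/ (/tj/ is the longest suffix that is a licit onset).
Between /a/ (V2) and /x/ (V3): /nkj/ — longest licit onset from the right is /kj/, leaving /n/ as coda.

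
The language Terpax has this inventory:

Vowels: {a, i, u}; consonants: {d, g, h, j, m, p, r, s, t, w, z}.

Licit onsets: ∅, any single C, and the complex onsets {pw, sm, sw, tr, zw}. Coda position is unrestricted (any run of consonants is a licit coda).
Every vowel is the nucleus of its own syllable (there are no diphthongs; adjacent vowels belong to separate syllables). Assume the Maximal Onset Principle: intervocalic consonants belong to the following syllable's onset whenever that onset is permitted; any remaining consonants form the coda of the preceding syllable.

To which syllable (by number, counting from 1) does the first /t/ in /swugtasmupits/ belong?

2

Nuclei (vowels): u, a, u, i → 4 syllables.
/u…a/ gap (V1→V2): /gt/ splits as /g/ + /t/ (/t/ is the longest suffix that is a licit onset).
/a…u/ gap (V2→V3): /sm/ — entire cluster is a permitted onset → onset /sm/, coda ∅.
/u…i/ gap (V3→V4): /p/ is a single consonant, so it becomes the next onset.
Putting it together: swug.ta.smu.pits.
The first /t/ is in the onset of syllable 2 (/ta/).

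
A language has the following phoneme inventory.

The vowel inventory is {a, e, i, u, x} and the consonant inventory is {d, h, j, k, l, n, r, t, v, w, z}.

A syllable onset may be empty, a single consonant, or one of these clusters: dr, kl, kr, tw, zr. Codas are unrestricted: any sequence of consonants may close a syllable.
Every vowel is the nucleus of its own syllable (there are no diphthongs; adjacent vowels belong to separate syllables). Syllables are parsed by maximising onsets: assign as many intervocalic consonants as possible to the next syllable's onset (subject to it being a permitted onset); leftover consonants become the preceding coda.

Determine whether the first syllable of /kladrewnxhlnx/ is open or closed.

open

Nuclei (vowels): a, e, x, x → 4 syllables.
Between /a/ (V1) and /e/ (V2): /dr/ — entire cluster is a permitted onset → onset /dr/, coda ∅.
Between /e/ (V2) and /x/ (V3): /wn/ splits as /w/ + /n/ (/n/ is the longest suffix that is a licit onset).
Between /x/ (V3) and /x/ (V4): /hln/; trying suffixes from longest down, /n/ is the first permitted one, so coda /hl/ | onset /n/.
So the parse is kla.drew.nxhl.nx.
Syllable 1 is /kla/; it ends in its nucleus with no coda, so it is open.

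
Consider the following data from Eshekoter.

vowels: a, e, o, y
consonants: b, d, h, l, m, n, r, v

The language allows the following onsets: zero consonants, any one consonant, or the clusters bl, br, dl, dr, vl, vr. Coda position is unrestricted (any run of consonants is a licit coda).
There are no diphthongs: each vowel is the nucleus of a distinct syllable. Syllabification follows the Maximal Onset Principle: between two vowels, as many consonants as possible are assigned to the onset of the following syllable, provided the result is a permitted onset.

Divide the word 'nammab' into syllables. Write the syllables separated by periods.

The vowels are a, a — 2 nuclei, so 2 syllables.
Between /a/ (V1) and /a/ (V2): /mm/ splits as /m/ + /m/ (/m/ is the longest suffix that is a licit onset).

nam.mab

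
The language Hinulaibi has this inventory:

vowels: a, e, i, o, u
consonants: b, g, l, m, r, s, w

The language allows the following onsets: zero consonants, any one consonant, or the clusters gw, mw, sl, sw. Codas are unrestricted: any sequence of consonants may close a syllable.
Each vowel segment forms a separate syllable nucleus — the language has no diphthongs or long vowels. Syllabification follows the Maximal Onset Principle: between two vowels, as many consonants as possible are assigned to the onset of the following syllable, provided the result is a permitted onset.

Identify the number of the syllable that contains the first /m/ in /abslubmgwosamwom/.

2

Vowels present: a, u, o, a, o; each is a nucleus, giving 5 syllables.
/a…u/ gap (V1→V2): /bsl/; trying suffixes from longest down, /sl/ is the first permitted one, so coda /b/ | onset /sl/.
/u…o/ gap (V2→V3): /bmgw/ splits as /bm/ + /gw/ (/gw/ is the longest suffix that is a licit onset).
/o…a/ gap (V3→V4): just /s/ — single C goes to the following onset.
/a…o/ gap (V4→V5): /mw/ is a licit onset in full, so it all attaches to the next syllable.
Syllabification: ab.slubm.gwo.sa.mwom.
The first /m/ is in the coda of syllable 2 (/slubm/).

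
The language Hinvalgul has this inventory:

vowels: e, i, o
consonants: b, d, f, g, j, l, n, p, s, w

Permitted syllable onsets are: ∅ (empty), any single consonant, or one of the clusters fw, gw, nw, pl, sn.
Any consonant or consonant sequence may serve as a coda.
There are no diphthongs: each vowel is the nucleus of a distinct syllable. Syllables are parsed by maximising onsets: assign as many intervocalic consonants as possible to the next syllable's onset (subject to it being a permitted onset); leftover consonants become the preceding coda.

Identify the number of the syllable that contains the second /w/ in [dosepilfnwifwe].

Vowels present: o, e, i, i, e; each is a nucleus, giving 5 syllables.
Between /o/ (V1) and /e/ (V2): just /s/ — single C goes to the following onset.
Between /e/ (V2) and /i/ (V3): /p/ is a single consonant, so it becomes the next onset.
Between /i/ (V3) and /i/ (V4): /lfnw/; trying suffixes from longest down, /nw/ is the first permitted one, so coda /lf/ | onset /nw/.
Between /i/ (V4) and /e/ (V5): /fw/ is a licit onset in full, so it all attaches to the next syllable.
Syllabification: do.se.pilf.nwi.fwe.
The second /w/ is in the onset of syllable 5 (/fwe/).

5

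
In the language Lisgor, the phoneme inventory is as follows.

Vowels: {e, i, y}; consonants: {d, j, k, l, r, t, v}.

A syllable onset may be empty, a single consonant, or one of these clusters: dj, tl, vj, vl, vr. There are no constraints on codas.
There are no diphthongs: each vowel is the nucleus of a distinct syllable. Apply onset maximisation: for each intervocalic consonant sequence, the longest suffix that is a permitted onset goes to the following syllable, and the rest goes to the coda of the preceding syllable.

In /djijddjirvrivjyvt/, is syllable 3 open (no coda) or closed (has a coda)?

Vowels present: i, i, i, y; each is a nucleus, giving 4 syllables.
/i…i/ gap (V1→V2): /jddj/ splits as /jd/ + /dj/ (/dj/ is the longest suffix that is a licit onset).
/i…i/ gap (V2→V3): cluster /rvr/ — the longest permitted-onset suffix is /vr/; onset = /vr/, preceding coda = /r/.
/i…y/ gap (V3→V4): /vj/ is a licit onset in full, so it all attaches to the next syllable.
Result: djijd.djir.vri.vjyvt.
Syllable 3 is /vri/; it ends in its nucleus with no coda, so it is open.

open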